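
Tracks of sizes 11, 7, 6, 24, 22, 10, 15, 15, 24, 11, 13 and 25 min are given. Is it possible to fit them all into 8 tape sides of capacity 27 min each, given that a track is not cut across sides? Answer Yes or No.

A valid assignment using 8 tape sides:
  side 1: 25 = 25
  side 2: 24 = 24
  side 3: 24 = 24
  side 4: 22 = 22
  side 5: 15 + 11 = 26
  side 6: 15 + 11 = 26
  side 7: 13 + 10 = 23
  side 8: 7 + 6 = 13
Every load is within 27 min, so 8 tape sides suffice.

Yes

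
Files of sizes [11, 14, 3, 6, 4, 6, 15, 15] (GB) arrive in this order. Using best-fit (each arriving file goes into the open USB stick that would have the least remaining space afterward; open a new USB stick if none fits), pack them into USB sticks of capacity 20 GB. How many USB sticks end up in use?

  11 → USB stick 1 (new)  [load 11/20]
  14 → USB stick 2 (new)  [load 14/20]
  3 → USB stick 2  [load 17/20]
  6 → USB stick 1  [load 17/20]
  4 → USB stick 3 (new)  [load 4/20]
  6 → USB stick 3  [load 10/20]
  15 → USB stick 4 (new)  [load 15/20]
  15 → USB stick 5 (new)  [load 15/20]
5 USB sticks opened.

5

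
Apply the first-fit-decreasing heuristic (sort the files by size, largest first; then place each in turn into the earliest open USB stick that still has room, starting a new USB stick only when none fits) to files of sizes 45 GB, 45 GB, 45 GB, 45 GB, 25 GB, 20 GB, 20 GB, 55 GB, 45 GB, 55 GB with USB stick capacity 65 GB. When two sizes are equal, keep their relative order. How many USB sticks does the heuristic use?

8

Sorted descending: 55, 55, 45, 45, 45, 45, 45, 25, 20, 20.
  55 → USB stick 1 (new)  [load 55/65]
  55 → USB stick 2 (new)  [load 55/65]
  45 → USB stick 3 (new)  [load 45/65]
  45 → USB stick 4 (new)  [load 45/65]
  45 → USB stick 5 (new)  [load 45/65]
  45 → USB stick 6 (new)  [load 45/65]
  45 → USB stick 7 (new)  [load 45/65]
  25 → USB stick 8 (new)  [load 25/65]
  20 → USB stick 3  [load 65/65]
  20 → USB stick 4  [load 65/65]
8 USB sticks opened.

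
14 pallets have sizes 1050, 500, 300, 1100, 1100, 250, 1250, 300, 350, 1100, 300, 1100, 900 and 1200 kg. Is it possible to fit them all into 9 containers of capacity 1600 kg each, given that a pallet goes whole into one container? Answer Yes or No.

A valid assignment using 8 containers:
  container 1: 1250 + 350 = 1600
  container 2: 1200 + 300 = 1500
  container 3: 1100 + 500 = 1600
  container 4: 1100 + 300 = 1400
  container 5: 1100 + 300 = 1400
  container 6: 1100 + 250 = 1350
  container 7: 1050 = 1050
  container 8: 900 = 900
That uses only 8 ≤ 9, so 9 containers are enough.

Yes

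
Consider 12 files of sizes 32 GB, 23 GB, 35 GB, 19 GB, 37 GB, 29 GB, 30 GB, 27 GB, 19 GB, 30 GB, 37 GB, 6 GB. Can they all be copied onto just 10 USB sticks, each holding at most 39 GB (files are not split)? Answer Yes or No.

A valid assignment using 10 USB sticks:
  USB stick 1: 37 = 37
  USB stick 2: 37 = 37
  USB stick 3: 35 = 35
  USB stick 4: 32 + 6 = 38
  USB stick 5: 30 = 30
  USB stick 6: 30 = 30
  USB stick 7: 29 = 29
  USB stick 8: 27 = 27
  USB stick 9: 23 = 23
  USB stick 10: 19 + 19 = 38
Every load is within 39 GB, so 10 USB sticks suffice.

Yes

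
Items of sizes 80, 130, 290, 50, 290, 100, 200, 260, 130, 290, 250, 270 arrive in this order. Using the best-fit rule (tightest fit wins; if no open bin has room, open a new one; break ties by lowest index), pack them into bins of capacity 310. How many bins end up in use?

9

  80 → bin 1 (new)  [load 80/310]
  130 → bin 1  [load 210/310]
  290 → bin 2 (new)  [load 290/310]
  50 → bin 1  [load 260/310]
  290 → bin 3 (new)  [load 290/310]
  100 → bin 4 (new)  [load 100/310]
  200 → bin 4  [load 300/310]
  260 → bin 5 (new)  [load 260/310]
  130 → bin 6 (new)  [load 130/310]
  290 → bin 7 (new)  [load 290/310]
  250 → bin 8 (new)  [load 250/310]
  270 → bin 9 (new)  [load 270/310]
9 bins opened.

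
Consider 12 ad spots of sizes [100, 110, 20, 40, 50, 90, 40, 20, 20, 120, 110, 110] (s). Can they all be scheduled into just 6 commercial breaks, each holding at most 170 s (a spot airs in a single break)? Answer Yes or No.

A valid assignment using 6 commercial breaks:
  break 1: 120 + 50 = 170
  break 2: 110 + 40 + 20 = 170
  break 3: 110 + 40 + 20 = 170
  break 4: 110 + 20 = 130
  break 5: 100 = 100
  break 6: 90 = 90
Every load is within 170 s, so 6 commercial breaks suffice.

Yes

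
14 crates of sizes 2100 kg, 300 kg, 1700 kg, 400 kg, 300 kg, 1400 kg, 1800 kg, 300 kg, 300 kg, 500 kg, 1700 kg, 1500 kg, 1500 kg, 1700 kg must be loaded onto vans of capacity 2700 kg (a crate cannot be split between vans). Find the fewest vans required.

Total = 2100 + 1800 + 1700 + 1700 + 1700 + 1500 + 1500 + 1400 + 500 + 400 + 300 + 300 + 300 + 300 = 15500 kg.
Lower bound: ⌈15500/2700⌉ = 6 vans.
Also, 8 crates each exceed 1350 kg, and no two of those can share a van, so at least 8 vans are needed.
A packing using 8 vans:
  van 1: 2100 + 500 = 2600
  van 2: 1800 + 400 + 300 = 2500
  van 3: 1700 + 300 + 300 + 300 = 2600
  van 4: 1700 = 1700
  van 5: 1700 = 1700
  van 6: 1500 = 1500
  van 7: 1500 = 1500
  van 8: 1400 = 1400
This matches the lower bound, so 8 is optimal.

8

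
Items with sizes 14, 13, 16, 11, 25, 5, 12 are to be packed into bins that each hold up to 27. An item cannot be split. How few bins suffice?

4

Total = 25 + 16 + 14 + 13 + 12 + 11 + 5 = 96.
Lower bound: ⌈96/27⌉ = 4 bins.
A packing using 4 bins:
  bin 1: 25 = 25
  bin 2: 16 + 11 = 27
  bin 3: 14 + 13 = 27
  bin 4: 12 + 5 = 17
This matches the lower bound, so 4 is optimal.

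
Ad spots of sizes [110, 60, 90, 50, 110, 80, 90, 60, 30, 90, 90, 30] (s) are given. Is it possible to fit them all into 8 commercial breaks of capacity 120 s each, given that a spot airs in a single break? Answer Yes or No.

Total = 890 s; ⌈890/120⌉ = 8.
The bound of 8 does not rule out 8, but exhaustive search shows no assignment into 8 commercial breaks of capacity 120 s exists — the minimum is 9.

No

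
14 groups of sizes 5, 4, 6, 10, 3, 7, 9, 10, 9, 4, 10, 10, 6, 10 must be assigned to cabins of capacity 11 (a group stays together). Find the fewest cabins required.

11

Total = 10 + 10 + 10 + 10 + 10 + 9 + 9 + 7 + 6 + 6 + 5 + 4 + 4 + 3 = 103.
Lower bound: ⌈103/11⌉ = 10 cabins.
A packing using 11 cabins:
  cabin 1: 10 = 10
  cabin 2: 10 = 10
  cabin 3: 10 = 10
  cabin 4: 10 = 10
  cabin 5: 10 = 10
  cabin 6: 9 = 9
  cabin 7: 9 = 9
  cabin 8: 7 + 4 = 11
  cabin 9: 6 + 5 = 11
  cabin 10: 6 + 4 = 10
  cabin 11: 3 = 3
No arrangement into 10 cabins stays within capacity, so 11 is optimal.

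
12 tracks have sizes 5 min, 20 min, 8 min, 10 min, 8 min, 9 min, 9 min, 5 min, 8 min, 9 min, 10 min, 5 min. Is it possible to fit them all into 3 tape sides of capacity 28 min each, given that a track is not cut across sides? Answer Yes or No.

Total = 106 min; ⌈106/28⌉ = 4.
At least 4 tape sides are required, but only 3 are allowed.

No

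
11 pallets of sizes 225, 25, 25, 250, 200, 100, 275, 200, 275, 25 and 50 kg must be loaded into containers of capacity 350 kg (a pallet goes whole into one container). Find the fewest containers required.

6

Total = 275 + 275 + 250 + 225 + 200 + 200 + 100 + 50 + 25 + 25 + 25 = 1650 kg.
Lower bound: ⌈1650/350⌉ = 5 containers.
Also, 6 pallets each exceed 175 kg, and no two of those can share a container, so at least 6 containers are needed.
A packing using 6 containers:
  container 1: 275 + 50 + 25 = 350
  container 2: 275 + 25 + 25 = 325
  container 3: 250 + 100 = 350
  container 4: 225 = 225
  container 5: 200 = 200
  container 6: 200 = 200
This matches the lower bound, so 6 is optimal.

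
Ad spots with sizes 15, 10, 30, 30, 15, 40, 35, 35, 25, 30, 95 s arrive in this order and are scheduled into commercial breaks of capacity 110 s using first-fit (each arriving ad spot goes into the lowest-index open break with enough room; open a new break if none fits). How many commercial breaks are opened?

  15 → break 1 (new)  [load 15/110]
  10 → break 1  [load 25/110]
  30 → break 1  [load 55/110]
  30 → break 1  [load 85/110]
  15 → break 1  [load 100/110]
  40 → break 2 (new)  [load 40/110]
  35 → break 2  [load 75/110]
  35 → break 2  [load 110/110]
  25 → break 3 (new)  [load 25/110]
  30 → break 3  [load 55/110]
  95 → break 4 (new)  [load 95/110]
4 commercial breaks opened.

4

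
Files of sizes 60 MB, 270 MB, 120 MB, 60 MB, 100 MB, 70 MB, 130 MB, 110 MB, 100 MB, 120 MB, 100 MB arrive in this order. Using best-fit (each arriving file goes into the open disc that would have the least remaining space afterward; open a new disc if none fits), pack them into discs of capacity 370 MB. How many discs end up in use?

4

  60 → disc 1 (new)  [load 60/370]
  270 → disc 1  [load 330/370]
  120 → disc 2 (new)  [load 120/370]
  60 → disc 2  [load 180/370]
  100 → disc 2  [load 280/370]
  70 → disc 2  [load 350/370]
  130 → disc 3 (new)  [load 130/370]
  110 → disc 3  [load 240/370]
  100 → disc 3  [load 340/370]
  120 → disc 4 (new)  [load 120/370]
  100 → disc 4  [load 220/370]
4 discs opened.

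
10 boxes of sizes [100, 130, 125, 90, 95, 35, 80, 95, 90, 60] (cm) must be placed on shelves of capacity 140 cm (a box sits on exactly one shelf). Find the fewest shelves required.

8

Total = 130 + 125 + 100 + 95 + 95 + 90 + 90 + 80 + 60 + 35 = 900 cm.
Lower bound: ⌈900/140⌉ = 7 shelves.
Also, 8 boxes each exceed 70 cm, and no two of those can share a shelf, so at least 8 shelves are needed.
A packing using 8 shelves:
  shelf 1: 130 = 130
  shelf 2: 125 = 125
  shelf 3: 100 + 35 = 135
  shelf 4: 95 = 95
  shelf 5: 95 = 95
  shelf 6: 90 = 90
  shelf 7: 90 = 90
  shelf 8: 80 + 60 = 140
This matches the lower bound, so 8 is optimal.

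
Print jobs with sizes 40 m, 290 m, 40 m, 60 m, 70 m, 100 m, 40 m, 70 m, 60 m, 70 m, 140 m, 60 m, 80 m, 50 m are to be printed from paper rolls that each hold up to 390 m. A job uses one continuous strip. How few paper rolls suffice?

3

Total = 290 + 140 + 100 + 80 + 70 + 70 + 70 + 60 + 60 + 60 + 50 + 40 + 40 + 40 = 1170 m.
Lower bound: ⌈1170/390⌉ = 3 paper rolls.
A packing using 3 paper rolls:
  roll 1: 290 + 100 = 390
  roll 2: 140 + 80 + 70 + 60 + 40 = 390
  roll 3: 70 + 70 + 60 + 60 + 50 + 40 + 40 = 390
This matches the lower bound, so 3 is optimal.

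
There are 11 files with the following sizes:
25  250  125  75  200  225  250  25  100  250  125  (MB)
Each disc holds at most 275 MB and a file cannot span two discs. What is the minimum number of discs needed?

Total = 250 + 250 + 250 + 225 + 200 + 125 + 125 + 100 + 75 + 25 + 25 = 1650 MB.
Lower bound: ⌈1650/275⌉ = 6 discs.
A packing using 7 discs:
  disc 1: 250 + 25 = 275
  disc 2: 250 + 25 = 275
  disc 3: 250 = 250
  disc 4: 225 = 225
  disc 5: 200 + 75 = 275
  disc 6: 125 + 125 = 250
  disc 7: 100 = 100
No arrangement into 6 discs stays within capacity, so 7 is optimal.

7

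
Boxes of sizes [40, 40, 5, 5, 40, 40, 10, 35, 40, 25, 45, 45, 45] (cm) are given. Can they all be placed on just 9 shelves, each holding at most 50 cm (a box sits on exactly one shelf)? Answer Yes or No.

Total = 415 cm; ⌈415/50⌉ = 9.
The bound of 9 does not rule out 9, but exhaustive search shows no assignment into 9 shelves of capacity 50 cm exists — the minimum is 10.

No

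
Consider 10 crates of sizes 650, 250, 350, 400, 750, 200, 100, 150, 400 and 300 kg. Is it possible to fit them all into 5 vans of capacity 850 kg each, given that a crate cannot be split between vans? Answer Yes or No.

Yes

A valid assignment using 5 vans:
  van 1: 750 + 100 = 850
  van 2: 650 + 200 = 850
  van 3: 400 + 400 = 800
  van 4: 350 + 300 + 150 = 800
  van 5: 250 = 250
Every load is within 850 kg, so 5 vans suffice.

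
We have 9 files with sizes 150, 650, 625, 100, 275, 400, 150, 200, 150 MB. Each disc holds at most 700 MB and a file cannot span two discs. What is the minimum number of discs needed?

Total = 650 + 625 + 400 + 275 + 200 + 150 + 150 + 150 + 100 = 2700 MB.
Lower bound: ⌈2700/700⌉ = 4 discs.
A packing using 5 discs:
  disc 1: 650 = 650
  disc 2: 625 = 625
  disc 3: 400 + 275 = 675
  disc 4: 200 + 150 + 150 + 150 = 650
  disc 5: 100 = 100
No arrangement into 4 discs stays within capacity, so 5 is optimal.

5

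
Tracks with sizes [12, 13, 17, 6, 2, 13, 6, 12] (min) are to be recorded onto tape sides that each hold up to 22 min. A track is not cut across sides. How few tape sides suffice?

Total = 17 + 13 + 13 + 12 + 12 + 6 + 6 + 2 = 81 min.
Lower bound: ⌈81/22⌉ = 4 tape sides.
Also, 5 tracks each exceed 11 min, and no two of those can share a side, so at least 5 tape sides are needed.
A packing using 5 tape sides:
  side 1: 17 + 2 = 19
  side 2: 13 + 6 = 19
  side 3: 13 + 6 = 19
  side 4: 12 = 12
  side 5: 12 = 12
This matches the lower bound, so 5 is optimal.

5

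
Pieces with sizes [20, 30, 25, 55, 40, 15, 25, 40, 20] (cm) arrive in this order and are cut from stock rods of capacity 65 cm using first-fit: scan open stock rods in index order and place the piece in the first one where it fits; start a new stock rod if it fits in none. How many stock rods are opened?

  20 → stock rod 1 (new)  [load 20/65]
  30 → stock rod 1  [load 50/65]
  25 → stock rod 2 (new)  [load 25/65]
  55 → stock rod 3 (new)  [load 55/65]
  40 → stock rod 2  [load 65/65]
  15 → stock rod 1  [load 65/65]
  25 → stock rod 4 (new)  [load 25/65]
  40 → stock rod 4  [load 65/65]
  20 → stock rod 5 (new)  [load 20/65]
5 stock rods opened.

5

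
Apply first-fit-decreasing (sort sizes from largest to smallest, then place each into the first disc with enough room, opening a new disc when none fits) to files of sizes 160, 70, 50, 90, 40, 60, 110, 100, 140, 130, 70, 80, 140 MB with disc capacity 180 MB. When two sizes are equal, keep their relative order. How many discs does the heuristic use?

Sorted descending: 160, 140, 140, 130, 110, 100, 90, 80, 70, 70, 60, 50, 40.
  160 → disc 1 (new)  [load 160/180]
  140 → disc 2 (new)  [load 140/180]
  140 → disc 3 (new)  [load 140/180]
  130 → disc 4 (new)  [load 130/180]
  110 → disc 5 (new)  [load 110/180]
  100 → disc 6 (new)  [load 100/180]
  90 → disc 7 (new)  [load 90/180]
  80 → disc 6  [load 180/180]
  70 → disc 5  [load 180/180]
  70 → disc 7  [load 160/180]
  60 → disc 8 (new)  [load 60/180]
  50 → disc 4  [load 180/180]
  40 → disc 2  [load 180/180]
8 discs opened.

8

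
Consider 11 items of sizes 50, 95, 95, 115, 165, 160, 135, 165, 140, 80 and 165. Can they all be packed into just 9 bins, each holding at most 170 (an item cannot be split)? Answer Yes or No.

Total = 1365; ⌈1365/170⌉ = 9.
The bound of 9 does not rule out 9, but exhaustive search shows no assignment into 9 bins of capacity 170 exists — the minimum is 10.

No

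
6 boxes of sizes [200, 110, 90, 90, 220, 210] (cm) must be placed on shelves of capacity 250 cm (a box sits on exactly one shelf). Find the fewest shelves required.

5

Total = 220 + 210 + 200 + 110 + 90 + 90 = 920 cm.
Lower bound: ⌈920/250⌉ = 4 shelves.
A packing using 5 shelves:
  shelf 1: 220 = 220
  shelf 2: 210 = 210
  shelf 3: 200 = 200
  shelf 4: 110 + 90 = 200
  shelf 5: 90 = 90
No arrangement into 4 shelves stays within capacity, so 5 is optimal.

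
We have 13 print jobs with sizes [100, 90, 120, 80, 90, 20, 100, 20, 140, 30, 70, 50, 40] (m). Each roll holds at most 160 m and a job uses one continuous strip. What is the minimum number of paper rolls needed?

7

Total = 140 + 120 + 100 + 100 + 90 + 90 + 80 + 70 + 50 + 40 + 30 + 20 + 20 = 950 m.
Lower bound: ⌈950/160⌉ = 6 paper rolls.
A packing using 7 paper rolls:
  roll 1: 140 + 20 = 160
  roll 2: 120 + 40 = 160
  roll 3: 100 + 50 = 150
  roll 4: 100 + 30 + 20 = 150
  roll 5: 90 + 70 = 160
  roll 6: 90 = 90
  roll 7: 80 = 80
No arrangement into 6 paper rolls stays within capacity, so 7 is optimal.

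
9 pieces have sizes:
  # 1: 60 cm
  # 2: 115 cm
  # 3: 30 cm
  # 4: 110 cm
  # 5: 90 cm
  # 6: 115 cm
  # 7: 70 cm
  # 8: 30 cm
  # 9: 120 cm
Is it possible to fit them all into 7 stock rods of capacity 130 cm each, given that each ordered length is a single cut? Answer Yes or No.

A valid assignment using 7 stock rods:
  stock rod 1: 120 = 120
  stock rod 2: 115 = 115
  stock rod 3: 115 = 115
  stock rod 4: 110 = 110
  stock rod 5: 90 + 30 = 120
  stock rod 6: 70 + 60 = 130
  stock rod 7: 30 = 30
Every load is within 130 cm, so 7 stock rods suffice.

Yes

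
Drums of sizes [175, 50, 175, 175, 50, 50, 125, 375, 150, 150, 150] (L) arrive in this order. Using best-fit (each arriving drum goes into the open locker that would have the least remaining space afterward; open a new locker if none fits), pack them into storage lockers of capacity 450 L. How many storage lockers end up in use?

  175 → locker 1 (new)  [load 175/450]
  50 → locker 1  [load 225/450]
  175 → locker 1  [load 400/450]
  175 → locker 2 (new)  [load 175/450]
  50 → locker 1  [load 450/450]
  50 → locker 2  [load 225/450]
  125 → locker 2  [load 350/450]
  375 → locker 3 (new)  [load 375/450]
  150 → locker 4 (new)  [load 150/450]
  150 → locker 4  [load 300/450]
  150 → locker 4  [load 450/450]
4 storage lockers opened.

4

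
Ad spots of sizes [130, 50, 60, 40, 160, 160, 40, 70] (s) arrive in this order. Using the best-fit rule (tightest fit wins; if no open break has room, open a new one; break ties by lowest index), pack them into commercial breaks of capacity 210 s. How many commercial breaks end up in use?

4

  130 → break 1 (new)  [load 130/210]
  50 → break 1  [load 180/210]
  60 → break 2 (new)  [load 60/210]
  40 → break 2  [load 100/210]
  160 → break 3 (new)  [load 160/210]
  160 → break 4 (new)  [load 160/210]
  40 → break 3  [load 200/210]
  70 → break 2  [load 170/210]
4 commercial breaks opened.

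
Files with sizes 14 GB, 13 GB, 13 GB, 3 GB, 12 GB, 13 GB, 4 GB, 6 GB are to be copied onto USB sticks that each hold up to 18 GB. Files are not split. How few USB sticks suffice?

Total = 14 + 13 + 13 + 13 + 12 + 6 + 4 + 3 = 78 GB.
Lower bound: ⌈78/18⌉ = 5 USB sticks.
A packing using 5 USB sticks:
  USB stick 1: 14 + 4 = 18
  USB stick 2: 13 + 3 = 16
  USB stick 3: 13 = 13
  USB stick 4: 13 = 13
  USB stick 5: 12 + 6 = 18
This matches the lower bound, so 5 is optimal.

5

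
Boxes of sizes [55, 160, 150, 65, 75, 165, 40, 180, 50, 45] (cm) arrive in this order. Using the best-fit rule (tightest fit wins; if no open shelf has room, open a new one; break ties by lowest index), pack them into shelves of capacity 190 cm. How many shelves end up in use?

  55 → shelf 1 (new)  [load 55/190]
  160 → shelf 2 (new)  [load 160/190]
  150 → shelf 3 (new)  [load 150/190]
  65 → shelf 1  [load 120/190]
  75 → shelf 4 (new)  [load 75/190]
  165 → shelf 5 (new)  [load 165/190]
  40 → shelf 3  [load 190/190]
  180 → shelf 6 (new)  [load 180/190]
  50 → shelf 1  [load 170/190]
  45 → shelf 4  [load 120/190]
6 shelves opened.

6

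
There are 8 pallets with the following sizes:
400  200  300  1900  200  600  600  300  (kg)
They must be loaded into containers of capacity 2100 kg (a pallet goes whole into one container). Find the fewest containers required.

Total = 1900 + 600 + 600 + 400 + 300 + 300 + 200 + 200 = 4500 kg.
Lower bound: ⌈4500/2100⌉ = 3 containers.
A packing using 3 containers:
  container 1: 1900 + 200 = 2100
  container 2: 600 + 600 + 400 + 300 + 200 = 2100
  container 3: 300 = 300
This matches the lower bound, so 3 is optimal.

3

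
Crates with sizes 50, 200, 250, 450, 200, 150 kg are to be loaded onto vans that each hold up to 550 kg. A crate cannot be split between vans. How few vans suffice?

3

Total = 450 + 250 + 200 + 200 + 150 + 50 = 1300 kg.
Lower bound: ⌈1300/550⌉ = 3 vans.
A packing using 3 vans:
  van 1: 450 + 50 = 500
  van 2: 250 + 200 = 450
  van 3: 200 + 150 = 350
This matches the lower bound, so 3 is optimal.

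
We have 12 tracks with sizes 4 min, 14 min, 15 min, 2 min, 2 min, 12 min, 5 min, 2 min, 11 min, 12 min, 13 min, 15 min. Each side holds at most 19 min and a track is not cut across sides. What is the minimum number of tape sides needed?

7

Total = 15 + 15 + 14 + 13 + 12 + 12 + 11 + 5 + 4 + 2 + 2 + 2 = 107 min.
Lower bound: ⌈107/19⌉ = 6 tape sides.
Also, 7 tracks each exceed 19/2 min, and no two of those can share a side, so at least 7 tape sides are needed.
A packing using 7 tape sides:
  side 1: 15 + 4 = 19
  side 2: 15 + 2 + 2 = 19
  side 3: 14 + 5 = 19
  side 4: 13 + 2 = 15
  side 5: 12 = 12
  side 6: 12 = 12
  side 7: 11 = 11
This matches the lower bound, so 7 is optimal.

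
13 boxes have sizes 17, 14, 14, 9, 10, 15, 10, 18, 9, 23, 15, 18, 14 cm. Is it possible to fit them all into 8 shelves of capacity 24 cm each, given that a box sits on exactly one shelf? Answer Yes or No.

Total = 186 cm; ⌈186/24⌉ = 8.
9 boxes each exceed half the capacity and cannot share a shelf, forcing at least 9 shelves.
At least 9 shelves are required, but only 8 are allowed.

No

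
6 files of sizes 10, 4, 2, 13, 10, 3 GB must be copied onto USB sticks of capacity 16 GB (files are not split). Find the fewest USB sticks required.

Total = 13 + 10 + 10 + 4 + 3 + 2 = 42 GB.
Lower bound: ⌈42/16⌉ = 3 USB sticks.
A packing using 3 USB sticks:
  USB stick 1: 13 + 3 = 16
  USB stick 2: 10 + 4 + 2 = 16
  USB stick 3: 10 = 10
This matches the lower bound, so 3 is optimal.

3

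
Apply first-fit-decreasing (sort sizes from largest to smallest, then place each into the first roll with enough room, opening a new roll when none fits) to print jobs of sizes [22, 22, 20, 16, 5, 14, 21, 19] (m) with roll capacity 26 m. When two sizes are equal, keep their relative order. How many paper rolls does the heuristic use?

7

Sorted descending: 22, 22, 21, 20, 19, 16, 14, 5.
  22 → roll 1 (new)  [load 22/26]
  22 → roll 2 (new)  [load 22/26]
  21 → roll 3 (new)  [load 21/26]
  20 → roll 4 (new)  [load 20/26]
  19 → roll 5 (new)  [load 19/26]
  16 → roll 6 (new)  [load 16/26]
  14 → roll 7 (new)  [load 14/26]
  5 → roll 3  [load 26/26]
7 paper rolls opened.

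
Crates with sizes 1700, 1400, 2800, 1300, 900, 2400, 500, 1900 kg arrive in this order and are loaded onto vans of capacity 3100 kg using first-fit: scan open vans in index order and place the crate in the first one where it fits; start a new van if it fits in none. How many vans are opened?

  1700 → van 1 (new)  [load 1700/3100]
  1400 → van 1  [load 3100/3100]
  2800 → van 2 (new)  [load 2800/3100]
  1300 → van 3 (new)  [load 1300/3100]
  900 → van 3  [load 2200/3100]
  2400 → van 4 (new)  [load 2400/3100]
  500 → van 3  [load 2700/3100]
  1900 → van 5 (new)  [load 1900/3100]
5 vans opened.

5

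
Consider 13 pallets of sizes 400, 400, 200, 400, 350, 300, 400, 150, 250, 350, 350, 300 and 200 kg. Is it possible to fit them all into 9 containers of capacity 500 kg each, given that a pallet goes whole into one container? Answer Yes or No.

Total = 4050 kg; ⌈4050/500⌉ = 9.
The bound of 9 does not rule out 9, but exhaustive search shows no assignment into 9 containers of capacity 500 kg exists — the minimum is 10.

No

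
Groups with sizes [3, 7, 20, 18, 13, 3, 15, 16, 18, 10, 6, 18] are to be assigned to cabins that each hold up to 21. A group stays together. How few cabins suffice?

Total = 20 + 18 + 18 + 18 + 16 + 15 + 13 + 10 + 7 + 6 + 3 + 3 = 147.
Lower bound: ⌈147/21⌉ = 7 cabins.
A packing using 8 cabins:
  cabin 1: 20 = 20
  cabin 2: 18 + 3 = 21
  cabin 3: 18 + 3 = 21
  cabin 4: 18 = 18
  cabin 5: 16 = 16
  cabin 6: 15 + 6 = 21
  cabin 7: 13 + 7 = 20
  cabin 8: 10 = 10
No arrangement into 7 cabins stays within capacity, so 8 is optimal.

8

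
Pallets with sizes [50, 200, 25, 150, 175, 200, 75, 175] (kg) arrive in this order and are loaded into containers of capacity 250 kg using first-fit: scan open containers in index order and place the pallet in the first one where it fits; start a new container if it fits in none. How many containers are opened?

  50 → container 1 (new)  [load 50/250]
  200 → container 1  [load 250/250]
  25 → container 2 (new)  [load 25/250]
  150 → container 2  [load 175/250]
  175 → container 3 (new)  [load 175/250]
  200 → container 4 (new)  [load 200/250]
  75 → container 2  [load 250/250]
  175 → container 5 (new)  [load 175/250]
5 containers opened.

5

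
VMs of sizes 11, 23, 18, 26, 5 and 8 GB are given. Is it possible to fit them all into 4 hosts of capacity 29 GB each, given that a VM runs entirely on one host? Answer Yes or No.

Yes

A valid assignment using 4 hosts:
  host 1: 26 = 26
  host 2: 23 + 5 = 28
  host 3: 18 + 11 = 29
  host 4: 8 = 8
Every load is within 29 GB, so 4 hosts suffice.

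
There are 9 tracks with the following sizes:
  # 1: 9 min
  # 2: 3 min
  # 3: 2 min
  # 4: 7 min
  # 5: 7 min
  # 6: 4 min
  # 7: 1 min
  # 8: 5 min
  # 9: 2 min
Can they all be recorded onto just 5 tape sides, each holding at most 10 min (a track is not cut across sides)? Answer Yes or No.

Yes

A valid assignment using 5 tape sides:
  side 1: 9 + 1 = 10
  side 2: 7 + 3 = 10
  side 3: 7 + 2 = 9
  side 4: 5 + 4 = 9
  side 5: 2 = 2
Every load is within 10 min, so 5 tape sides suffice.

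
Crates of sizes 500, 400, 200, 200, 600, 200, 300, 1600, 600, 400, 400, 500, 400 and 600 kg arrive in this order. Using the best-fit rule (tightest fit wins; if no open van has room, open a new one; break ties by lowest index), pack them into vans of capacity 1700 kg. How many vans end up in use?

  500 → van 1 (new)  [load 500/1700]
  400 → van 1  [load 900/1700]
  200 → van 1  [load 1100/1700]
  200 → van 1  [load 1300/1700]
  600 → van 2 (new)  [load 600/1700]
  200 → van 1  [load 1500/1700]
  300 → van 2  [load 900/1700]
  1600 → van 3 (new)  [load 1600/1700]
  600 → van 2  [load 1500/1700]
  400 → van 4 (new)  [load 400/1700]
  400 → van 4  [load 800/1700]
  500 → van 4  [load 1300/1700]
  400 → van 4  [load 1700/1700]
  600 → van 5 (new)  [load 600/1700]
5 vans opened.

5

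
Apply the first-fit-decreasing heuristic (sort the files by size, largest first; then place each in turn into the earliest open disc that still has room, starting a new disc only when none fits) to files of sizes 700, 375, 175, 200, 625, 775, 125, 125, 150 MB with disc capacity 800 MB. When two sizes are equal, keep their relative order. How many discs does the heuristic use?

Sorted descending: 775, 700, 625, 375, 200, 175, 150, 125, 125.
  775 → disc 1 (new)  [load 775/800]
  700 → disc 2 (new)  [load 700/800]
  625 → disc 3 (new)  [load 625/800]
  375 → disc 4 (new)  [load 375/800]
  200 → disc 4  [load 575/800]
  175 → disc 3  [load 800/800]
  150 → disc 4  [load 725/800]
  125 → disc 5 (new)  [load 125/800]
  125 → disc 5  [load 250/800]
5 discs opened.

5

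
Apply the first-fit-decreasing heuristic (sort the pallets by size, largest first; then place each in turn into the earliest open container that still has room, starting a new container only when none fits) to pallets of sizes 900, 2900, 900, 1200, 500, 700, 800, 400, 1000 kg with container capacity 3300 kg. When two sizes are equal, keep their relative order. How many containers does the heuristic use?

3

Sorted descending: 2900, 1200, 1000, 900, 900, 800, 700, 500, 400.
  2900 → container 1 (new)  [load 2900/3300]
  1200 → container 2 (new)  [load 1200/3300]
  1000 → container 2  [load 2200/3300]
  900 → container 2  [load 3100/3300]
  900 → container 3 (new)  [load 900/3300]
  800 → container 3  [load 1700/3300]
  700 → container 3  [load 2400/3300]
  500 → container 3  [load 2900/3300]
  400 → container 1  [load 3300/3300]
3 containers opened.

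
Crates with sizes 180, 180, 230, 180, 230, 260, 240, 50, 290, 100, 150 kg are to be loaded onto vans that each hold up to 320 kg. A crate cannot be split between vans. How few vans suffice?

Total = 290 + 260 + 240 + 230 + 230 + 180 + 180 + 180 + 150 + 100 + 50 = 2090 kg.
Lower bound: ⌈2090/320⌉ = 7 vans.
Also, 8 crates each exceed 160 kg, and no two of those can share a van, so at least 8 vans are needed.
A packing using 9 vans:
  van 1: 290 = 290
  van 2: 260 + 50 = 310
  van 3: 240 = 240
  van 4: 230 = 230
  van 5: 230 = 230
  van 6: 180 + 100 = 280
  van 7: 180 = 180
  van 8: 180 = 180
  van 9: 150 = 150
No arrangement into 8 vans stays within capacity, so 9 is optimal.

9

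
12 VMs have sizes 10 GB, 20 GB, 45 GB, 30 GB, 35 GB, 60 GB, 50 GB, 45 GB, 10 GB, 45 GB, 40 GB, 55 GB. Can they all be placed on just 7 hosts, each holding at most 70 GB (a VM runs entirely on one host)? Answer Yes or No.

No

Total = 445 GB; ⌈445/70⌉ = 7.
The bound of 7 does not rule out 7, but exhaustive search shows no assignment into 7 hosts of capacity 70 GB exists — the minimum is 8.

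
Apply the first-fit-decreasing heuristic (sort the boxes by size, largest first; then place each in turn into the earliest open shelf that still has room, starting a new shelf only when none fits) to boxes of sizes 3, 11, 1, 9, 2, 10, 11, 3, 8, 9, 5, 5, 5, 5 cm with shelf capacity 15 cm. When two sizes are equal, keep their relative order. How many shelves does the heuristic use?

Sorted descending: 11, 11, 10, 9, 9, 8, 5, 5, 5, 5, 3, 3, 2, 1.
  11 → shelf 1 (new)  [load 11/15]
  11 → shelf 2 (new)  [load 11/15]
  10 → shelf 3 (new)  [load 10/15]
  9 → shelf 4 (new)  [load 9/15]
  9 → shelf 5 (new)  [load 9/15]
  8 → shelf 6 (new)  [load 8/15]
  5 → shelf 3  [load 15/15]
  5 → shelf 4  [load 14/15]
  5 → shelf 5  [load 14/15]
  5 → shelf 6  [load 13/15]
  3 → shelf 1  [load 14/15]
  3 → shelf 2  [load 14/15]
  2 → shelf 6  [load 15/15]
  1 → shelf 1  [load 15/15]
6 shelves opened.

6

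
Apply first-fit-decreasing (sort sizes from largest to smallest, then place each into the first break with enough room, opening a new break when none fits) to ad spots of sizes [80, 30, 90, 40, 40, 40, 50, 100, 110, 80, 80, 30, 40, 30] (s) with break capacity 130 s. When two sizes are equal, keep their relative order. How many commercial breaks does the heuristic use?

Sorted descending: 110, 100, 90, 80, 80, 80, 50, 40, 40, 40, 40, 30, 30, 30.
  110 → break 1 (new)  [load 110/130]
  100 → break 2 (new)  [load 100/130]
  90 → break 3 (new)  [load 90/130]
  80 → break 4 (new)  [load 80/130]
  80 → break 5 (new)  [load 80/130]
  80 → break 6 (new)  [load 80/130]
  50 → break 4  [load 130/130]
  40 → break 3  [load 130/130]
  40 → break 5  [load 120/130]
  40 → break 6  [load 120/130]
  40 → break 7 (new)  [load 40/130]
  30 → break 2  [load 130/130]
  30 → break 7  [load 70/130]
  30 → break 7  [load 100/130]
7 commercial breaks opened.

7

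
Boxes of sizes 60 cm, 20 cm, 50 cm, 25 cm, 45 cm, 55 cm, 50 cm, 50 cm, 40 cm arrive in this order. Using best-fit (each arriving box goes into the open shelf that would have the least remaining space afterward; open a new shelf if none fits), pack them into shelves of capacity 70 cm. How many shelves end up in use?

7

  60 → shelf 1 (new)  [load 60/70]
  20 → shelf 2 (new)  [load 20/70]
  50 → shelf 2  [load 70/70]
  25 → shelf 3 (new)  [load 25/70]
  45 → shelf 3  [load 70/70]
  55 → shelf 4 (new)  [load 55/70]
  50 → shelf 5 (new)  [load 50/70]
  50 → shelf 6 (new)  [load 50/70]
  40 → shelf 7 (new)  [load 40/70]
7 shelves opened.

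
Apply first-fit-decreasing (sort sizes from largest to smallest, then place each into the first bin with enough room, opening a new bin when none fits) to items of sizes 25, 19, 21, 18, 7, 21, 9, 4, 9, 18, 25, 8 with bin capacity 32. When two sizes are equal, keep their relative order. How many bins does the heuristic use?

7

Sorted descending: 25, 25, 21, 21, 19, 18, 18, 9, 9, 8, 7, 4.
  25 → bin 1 (new)  [load 25/32]
  25 → bin 2 (new)  [load 25/32]
  21 → bin 3 (new)  [load 21/32]
  21 → bin 4 (new)  [load 21/32]
  19 → bin 5 (new)  [load 19/32]
  18 → bin 6 (new)  [load 18/32]
  18 → bin 7 (new)  [load 18/32]
  9 → bin 3  [load 30/32]
  9 → bin 4  [load 30/32]
  8 → bin 5  [load 27/32]
  7 → bin 1  [load 32/32]
  4 → bin 2  [load 29/32]
7 bins opened.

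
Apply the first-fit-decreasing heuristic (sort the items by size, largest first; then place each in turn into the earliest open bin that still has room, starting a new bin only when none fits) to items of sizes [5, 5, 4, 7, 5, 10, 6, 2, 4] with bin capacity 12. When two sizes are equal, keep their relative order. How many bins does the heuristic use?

Sorted descending: 10, 7, 6, 5, 5, 5, 4, 4, 2.
  10 → bin 1 (new)  [load 10/12]
  7 → bin 2 (new)  [load 7/12]
  6 → bin 3 (new)  [load 6/12]
  5 → bin 2  [load 12/12]
  5 → bin 3  [load 11/12]
  5 → bin 4 (new)  [load 5/12]
  4 → bin 4  [load 9/12]
  4 → bin 5 (new)  [load 4/12]
  2 → bin 1  [load 12/12]
5 bins opened.

5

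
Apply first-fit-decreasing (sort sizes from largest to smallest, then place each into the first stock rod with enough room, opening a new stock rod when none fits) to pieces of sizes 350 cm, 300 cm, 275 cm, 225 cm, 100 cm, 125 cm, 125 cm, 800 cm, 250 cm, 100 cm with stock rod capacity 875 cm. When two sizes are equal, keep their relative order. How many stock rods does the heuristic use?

4

Sorted descending: 800, 350, 300, 275, 250, 225, 125, 125, 100, 100.
  800 → stock rod 1 (new)  [load 800/875]
  350 → stock rod 2 (new)  [load 350/875]
  300 → stock rod 2  [load 650/875]
  275 → stock rod 3 (new)  [load 275/875]
  250 → stock rod 3  [load 525/875]
  225 → stock rod 2  [load 875/875]
  125 → stock rod 3  [load 650/875]
  125 → stock rod 3  [load 775/875]
  100 → stock rod 3  [load 875/875]
  100 → stock rod 4 (new)  [load 100/875]
4 stock rods opened.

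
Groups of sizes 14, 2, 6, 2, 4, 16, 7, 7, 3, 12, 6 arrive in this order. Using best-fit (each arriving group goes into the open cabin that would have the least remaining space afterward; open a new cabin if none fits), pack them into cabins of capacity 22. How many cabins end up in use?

  14 → cabin 1 (new)  [load 14/22]
  2 → cabin 1  [load 16/22]
  6 → cabin 1  [load 22/22]
  2 → cabin 2 (new)  [load 2/22]
  4 → cabin 2  [load 6/22]
  16 → cabin 2  [load 22/22]
  7 → cabin 3 (new)  [load 7/22]
  7 → cabin 3  [load 14/22]
  3 → cabin 3  [load 17/22]
  12 → cabin 4 (new)  [load 12/22]
  6 → cabin 4  [load 18/22]
4 cabins opened.

4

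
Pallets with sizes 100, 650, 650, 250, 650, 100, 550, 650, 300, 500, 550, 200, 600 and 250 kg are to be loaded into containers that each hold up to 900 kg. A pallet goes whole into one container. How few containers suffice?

8

Total = 650 + 650 + 650 + 650 + 600 + 550 + 550 + 500 + 300 + 250 + 250 + 200 + 100 + 100 = 6000 kg.
Lower bound: ⌈6000/900⌉ = 7 containers.
Also, 8 pallets each exceed 450 kg, and no two of those can share a container, so at least 8 containers are needed.
A packing using 8 containers:
  container 1: 650 + 250 = 900
  container 2: 650 + 250 = 900
  container 3: 650 + 200 = 850
  container 4: 650 + 100 + 100 = 850
  container 5: 600 + 300 = 900
  container 6: 550 = 550
  container 7: 550 = 550
  container 8: 500 = 500
This matches the lower bound, so 8 is optimal.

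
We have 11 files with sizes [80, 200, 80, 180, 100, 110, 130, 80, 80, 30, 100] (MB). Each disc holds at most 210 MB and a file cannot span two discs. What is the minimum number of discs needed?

6

Total = 200 + 180 + 130 + 110 + 100 + 100 + 80 + 80 + 80 + 80 + 30 = 1170 MB.
Lower bound: ⌈1170/210⌉ = 6 discs.
A packing using 6 discs:
  disc 1: 200 = 200
  disc 2: 180 + 30 = 210
  disc 3: 130 + 80 = 210
  disc 4: 110 + 100 = 210
  disc 5: 100 + 80 = 180
  disc 6: 80 + 80 = 160
This matches the lower bound, so 6 is optimal.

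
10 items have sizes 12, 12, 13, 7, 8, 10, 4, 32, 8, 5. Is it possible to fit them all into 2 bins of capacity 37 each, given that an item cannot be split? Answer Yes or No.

Total = 111; ⌈111/37⌉ = 3.
At least 3 bins are required, but only 2 are allowed.

No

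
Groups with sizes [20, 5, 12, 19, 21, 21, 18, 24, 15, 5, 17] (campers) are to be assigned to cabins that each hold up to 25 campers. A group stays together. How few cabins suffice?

Total = 24 + 21 + 21 + 20 + 19 + 18 + 17 + 15 + 12 + 5 + 5 = 177 campers.
Lower bound: ⌈177/25⌉ = 8 cabins.
A packing using 9 cabins:
  cabin 1: 24 = 24
  cabin 2: 21 = 21
  cabin 3: 21 = 21
  cabin 4: 20 + 5 = 25
  cabin 5: 19 + 5 = 24
  cabin 6: 18 = 18
  cabin 7: 17 = 17
  cabin 8: 15 = 15
  cabin 9: 12 = 12
No arrangement into 8 cabins stays within capacity, so 9 is optimal.

9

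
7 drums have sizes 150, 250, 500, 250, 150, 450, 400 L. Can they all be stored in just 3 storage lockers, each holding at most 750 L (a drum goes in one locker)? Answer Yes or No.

Yes

A valid assignment using 3 storage lockers:
  locker 1: 500 + 250 = 750
  locker 2: 450 + 250 = 700
  locker 3: 400 + 150 + 150 = 700
Every load is within 750 L, so 3 storage lockers suffice.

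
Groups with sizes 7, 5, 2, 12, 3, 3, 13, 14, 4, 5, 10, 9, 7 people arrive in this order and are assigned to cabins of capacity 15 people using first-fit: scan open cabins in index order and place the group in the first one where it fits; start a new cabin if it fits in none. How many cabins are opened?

8

  7 → cabin 1 (new)  [load 7/15]
  5 → cabin 1  [load 12/15]
  2 → cabin 1  [load 14/15]
  12 → cabin 2 (new)  [load 12/15]
  3 → cabin 2  [load 15/15]
  3 → cabin 3 (new)  [load 3/15]
  13 → cabin 4 (new)  [load 13/15]
  14 → cabin 5 (new)  [load 14/15]
  4 → cabin 3  [load 7/15]
  5 → cabin 3  [load 12/15]
  10 → cabin 6 (new)  [load 10/15]
  9 → cabin 7 (new)  [load 9/15]
  7 → cabin 8 (new)  [load 7/15]
8 cabins opened.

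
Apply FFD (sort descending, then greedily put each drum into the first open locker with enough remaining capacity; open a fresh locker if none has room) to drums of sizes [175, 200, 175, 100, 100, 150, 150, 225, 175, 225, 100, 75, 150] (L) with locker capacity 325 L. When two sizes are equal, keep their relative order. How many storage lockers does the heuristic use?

7

Sorted descending: 225, 225, 200, 175, 175, 175, 150, 150, 150, 100, 100, 100, 75.
  225 → locker 1 (new)  [load 225/325]
  225 → locker 2 (new)  [load 225/325]
  200 → locker 3 (new)  [load 200/325]
  175 → locker 4 (new)  [load 175/325]
  175 → locker 5 (new)  [load 175/325]
  175 → locker 6 (new)  [load 175/325]
  150 → locker 4  [load 325/325]
  150 → locker 5  [load 325/325]
  150 → locker 6  [load 325/325]
  100 → locker 1  [load 325/325]
  100 → locker 2  [load 325/325]
  100 → locker 3  [load 300/325]
  75 → locker 7 (new)  [load 75/325]
7 storage lockers opened.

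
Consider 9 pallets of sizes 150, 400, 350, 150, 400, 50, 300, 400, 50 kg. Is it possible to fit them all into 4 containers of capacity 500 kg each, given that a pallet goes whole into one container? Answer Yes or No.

No

Total = 2250 kg; ⌈2250/500⌉ = 5.
At least 5 containers are required, but only 4 are allowed.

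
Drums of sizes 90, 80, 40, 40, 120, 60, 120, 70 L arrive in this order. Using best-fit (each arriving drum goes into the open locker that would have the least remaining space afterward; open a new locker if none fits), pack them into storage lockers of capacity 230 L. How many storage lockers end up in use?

  90 → locker 1 (new)  [load 90/230]
  80 → locker 1  [load 170/230]
  40 → locker 1  [load 210/230]
  40 → locker 2 (new)  [load 40/230]
  120 → locker 2  [load 160/230]
  60 → locker 2  [load 220/230]
  120 → locker 3 (new)  [load 120/230]
  70 → locker 3  [load 190/230]
3 storage lockers opened.

3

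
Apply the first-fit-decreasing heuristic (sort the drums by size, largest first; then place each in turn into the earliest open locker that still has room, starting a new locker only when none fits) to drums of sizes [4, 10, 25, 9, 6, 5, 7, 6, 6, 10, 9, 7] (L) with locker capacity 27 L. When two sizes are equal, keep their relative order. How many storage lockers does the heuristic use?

4

Sorted descending: 25, 10, 10, 9, 9, 7, 7, 6, 6, 6, 5, 4.
  25 → locker 1 (new)  [load 25/27]
  10 → locker 2 (new)  [load 10/27]
  10 → locker 2  [load 20/27]
  9 → locker 3 (new)  [load 9/27]
  9 → locker 3  [load 18/27]
  7 → locker 2  [load 27/27]
  7 → locker 3  [load 25/27]
  6 → locker 4 (new)  [load 6/27]
  6 → locker 4  [load 12/27]
  6 → locker 4  [load 18/27]
  5 → locker 4  [load 23/27]
  4 → locker 4  [load 27/27]
4 storage lockers opened.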